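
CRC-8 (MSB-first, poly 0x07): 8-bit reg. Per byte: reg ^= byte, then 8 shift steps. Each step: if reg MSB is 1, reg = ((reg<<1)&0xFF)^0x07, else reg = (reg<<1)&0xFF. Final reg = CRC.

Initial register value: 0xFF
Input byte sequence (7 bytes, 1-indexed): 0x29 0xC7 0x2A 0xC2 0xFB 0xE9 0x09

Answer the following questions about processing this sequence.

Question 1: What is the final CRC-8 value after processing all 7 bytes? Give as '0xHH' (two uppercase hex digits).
Answer: 0xEB

Derivation:
After byte 1 (0x29): reg=0x2C
After byte 2 (0xC7): reg=0x9F
After byte 3 (0x2A): reg=0x02
After byte 4 (0xC2): reg=0x4E
After byte 5 (0xFB): reg=0x02
After byte 6 (0xE9): reg=0x9F
After byte 7 (0x09): reg=0xEB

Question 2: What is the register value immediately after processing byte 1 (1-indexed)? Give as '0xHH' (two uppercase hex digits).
After byte 1 (0x29): reg=0x2C

Answer: 0x2C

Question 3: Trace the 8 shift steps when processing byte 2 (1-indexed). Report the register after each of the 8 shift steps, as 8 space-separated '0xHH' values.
After byte 1 (0x29): reg=0x2C
Register before byte 2: 0x2C
After XOR with byte 0xC7: 0xEB

Answer: 0xD1 0xA5 0x4D 0x9A 0x33 0x66 0xCC 0x9F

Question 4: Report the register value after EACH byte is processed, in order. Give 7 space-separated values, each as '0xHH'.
0x2C 0x9F 0x02 0x4E 0x02 0x9F 0xEB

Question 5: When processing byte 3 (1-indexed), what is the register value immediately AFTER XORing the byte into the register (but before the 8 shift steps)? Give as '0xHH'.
Answer: 0xB5

Derivation:
Register before byte 3: 0x9F
Byte 3: 0x2A
0x9F XOR 0x2A = 0xB5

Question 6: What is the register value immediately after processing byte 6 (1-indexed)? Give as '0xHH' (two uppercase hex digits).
After byte 1 (0x29): reg=0x2C
After byte 2 (0xC7): reg=0x9F
After byte 3 (0x2A): reg=0x02
After byte 4 (0xC2): reg=0x4E
After byte 5 (0xFB): reg=0x02
After byte 6 (0xE9): reg=0x9F

Answer: 0x9F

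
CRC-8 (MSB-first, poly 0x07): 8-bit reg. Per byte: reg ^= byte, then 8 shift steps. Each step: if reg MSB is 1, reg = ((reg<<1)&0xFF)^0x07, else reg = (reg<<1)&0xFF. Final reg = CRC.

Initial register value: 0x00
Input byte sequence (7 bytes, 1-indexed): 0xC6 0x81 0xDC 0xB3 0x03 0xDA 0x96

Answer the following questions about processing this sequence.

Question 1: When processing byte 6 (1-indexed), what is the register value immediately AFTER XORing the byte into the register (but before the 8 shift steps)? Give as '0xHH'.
Answer: 0x45

Derivation:
Register before byte 6: 0x9F
Byte 6: 0xDA
0x9F XOR 0xDA = 0x45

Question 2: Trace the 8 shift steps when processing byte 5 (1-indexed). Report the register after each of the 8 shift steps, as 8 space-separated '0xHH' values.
After byte 1 (0xC6): reg=0x5C
After byte 2 (0x81): reg=0x1D
After byte 3 (0xDC): reg=0x49
After byte 4 (0xB3): reg=0xE8
Register before byte 5: 0xE8
After XOR with byte 0x03: 0xEB

Answer: 0xD1 0xA5 0x4D 0x9A 0x33 0x66 0xCC 0x9F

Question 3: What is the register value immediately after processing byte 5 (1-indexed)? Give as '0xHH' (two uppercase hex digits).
Answer: 0x9F

Derivation:
After byte 1 (0xC6): reg=0x5C
After byte 2 (0x81): reg=0x1D
After byte 3 (0xDC): reg=0x49
After byte 4 (0xB3): reg=0xE8
After byte 5 (0x03): reg=0x9F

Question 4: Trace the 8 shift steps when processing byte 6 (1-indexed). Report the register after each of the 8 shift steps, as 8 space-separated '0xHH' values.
After byte 1 (0xC6): reg=0x5C
After byte 2 (0x81): reg=0x1D
After byte 3 (0xDC): reg=0x49
After byte 4 (0xB3): reg=0xE8
After byte 5 (0x03): reg=0x9F
Register before byte 6: 0x9F
After XOR with byte 0xDA: 0x45

Answer: 0x8A 0x13 0x26 0x4C 0x98 0x37 0x6E 0xDC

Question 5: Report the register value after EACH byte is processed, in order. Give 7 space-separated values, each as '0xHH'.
0x5C 0x1D 0x49 0xE8 0x9F 0xDC 0xF1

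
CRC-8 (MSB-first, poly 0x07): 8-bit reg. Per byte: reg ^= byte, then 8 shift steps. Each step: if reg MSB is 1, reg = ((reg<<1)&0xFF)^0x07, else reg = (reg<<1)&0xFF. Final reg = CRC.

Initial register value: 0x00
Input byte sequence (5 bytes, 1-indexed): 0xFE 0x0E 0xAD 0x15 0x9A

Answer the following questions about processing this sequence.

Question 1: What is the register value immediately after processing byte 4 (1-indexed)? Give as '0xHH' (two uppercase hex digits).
Answer: 0x71

Derivation:
After byte 1 (0xFE): reg=0xF4
After byte 2 (0x0E): reg=0xE8
After byte 3 (0xAD): reg=0xDC
After byte 4 (0x15): reg=0x71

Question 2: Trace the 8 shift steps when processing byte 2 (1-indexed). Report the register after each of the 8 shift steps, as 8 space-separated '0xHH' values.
After byte 1 (0xFE): reg=0xF4
Register before byte 2: 0xF4
After XOR with byte 0x0E: 0xFA

Answer: 0xF3 0xE1 0xC5 0x8D 0x1D 0x3A 0x74 0xE8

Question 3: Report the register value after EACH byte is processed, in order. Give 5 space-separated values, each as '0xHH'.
0xF4 0xE8 0xDC 0x71 0x9F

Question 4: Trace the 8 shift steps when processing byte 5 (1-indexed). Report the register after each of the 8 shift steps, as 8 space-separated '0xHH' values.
After byte 1 (0xFE): reg=0xF4
After byte 2 (0x0E): reg=0xE8
After byte 3 (0xAD): reg=0xDC
After byte 4 (0x15): reg=0x71
Register before byte 5: 0x71
After XOR with byte 0x9A: 0xEB

Answer: 0xD1 0xA5 0x4D 0x9A 0x33 0x66 0xCC 0x9F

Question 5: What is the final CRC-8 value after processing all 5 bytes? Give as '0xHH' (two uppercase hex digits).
After byte 1 (0xFE): reg=0xF4
After byte 2 (0x0E): reg=0xE8
After byte 3 (0xAD): reg=0xDC
After byte 4 (0x15): reg=0x71
After byte 5 (0x9A): reg=0x9F

Answer: 0x9F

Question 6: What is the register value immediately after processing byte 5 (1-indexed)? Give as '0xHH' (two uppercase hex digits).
Answer: 0x9F

Derivation:
After byte 1 (0xFE): reg=0xF4
After byte 2 (0x0E): reg=0xE8
After byte 3 (0xAD): reg=0xDC
After byte 4 (0x15): reg=0x71
After byte 5 (0x9A): reg=0x9F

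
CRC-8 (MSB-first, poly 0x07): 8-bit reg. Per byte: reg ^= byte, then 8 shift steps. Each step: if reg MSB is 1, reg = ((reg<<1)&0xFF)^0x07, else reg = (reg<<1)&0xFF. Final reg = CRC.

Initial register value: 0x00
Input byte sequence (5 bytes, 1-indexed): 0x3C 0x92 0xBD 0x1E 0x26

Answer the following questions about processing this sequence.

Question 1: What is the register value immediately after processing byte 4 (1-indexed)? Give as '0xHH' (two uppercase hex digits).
Answer: 0xC2

Derivation:
After byte 1 (0x3C): reg=0xB4
After byte 2 (0x92): reg=0xF2
After byte 3 (0xBD): reg=0xEA
After byte 4 (0x1E): reg=0xC2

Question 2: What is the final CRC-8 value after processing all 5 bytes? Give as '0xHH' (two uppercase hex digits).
After byte 1 (0x3C): reg=0xB4
After byte 2 (0x92): reg=0xF2
After byte 3 (0xBD): reg=0xEA
After byte 4 (0x1E): reg=0xC2
After byte 5 (0x26): reg=0xB2

Answer: 0xB2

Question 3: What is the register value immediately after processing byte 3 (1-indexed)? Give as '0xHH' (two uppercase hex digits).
Answer: 0xEA

Derivation:
After byte 1 (0x3C): reg=0xB4
After byte 2 (0x92): reg=0xF2
After byte 3 (0xBD): reg=0xEA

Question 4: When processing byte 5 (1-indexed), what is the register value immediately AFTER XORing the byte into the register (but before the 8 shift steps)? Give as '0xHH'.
Answer: 0xE4

Derivation:
Register before byte 5: 0xC2
Byte 5: 0x26
0xC2 XOR 0x26 = 0xE4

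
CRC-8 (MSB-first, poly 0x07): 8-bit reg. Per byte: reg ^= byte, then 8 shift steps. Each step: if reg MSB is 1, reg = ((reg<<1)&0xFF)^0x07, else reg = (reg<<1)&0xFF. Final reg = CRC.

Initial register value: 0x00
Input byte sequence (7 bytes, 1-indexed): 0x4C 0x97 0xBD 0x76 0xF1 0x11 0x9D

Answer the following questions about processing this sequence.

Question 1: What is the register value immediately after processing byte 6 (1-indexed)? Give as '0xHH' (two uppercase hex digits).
After byte 1 (0x4C): reg=0xE3
After byte 2 (0x97): reg=0x4B
After byte 3 (0xBD): reg=0xCC
After byte 4 (0x76): reg=0x2F
After byte 5 (0xF1): reg=0x14
After byte 6 (0x11): reg=0x1B

Answer: 0x1B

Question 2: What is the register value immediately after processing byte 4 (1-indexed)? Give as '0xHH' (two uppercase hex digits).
Answer: 0x2F

Derivation:
After byte 1 (0x4C): reg=0xE3
After byte 2 (0x97): reg=0x4B
After byte 3 (0xBD): reg=0xCC
After byte 4 (0x76): reg=0x2F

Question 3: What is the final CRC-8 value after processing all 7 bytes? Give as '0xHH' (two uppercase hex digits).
After byte 1 (0x4C): reg=0xE3
After byte 2 (0x97): reg=0x4B
After byte 3 (0xBD): reg=0xCC
After byte 4 (0x76): reg=0x2F
After byte 5 (0xF1): reg=0x14
After byte 6 (0x11): reg=0x1B
After byte 7 (0x9D): reg=0x9B

Answer: 0x9B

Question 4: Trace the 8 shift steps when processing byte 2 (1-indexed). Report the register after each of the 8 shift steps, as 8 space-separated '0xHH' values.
Answer: 0xE8 0xD7 0xA9 0x55 0xAA 0x53 0xA6 0x4B

Derivation:
After byte 1 (0x4C): reg=0xE3
Register before byte 2: 0xE3
After XOR with byte 0x97: 0x74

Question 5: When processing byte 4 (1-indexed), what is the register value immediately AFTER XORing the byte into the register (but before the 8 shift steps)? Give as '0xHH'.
Register before byte 4: 0xCC
Byte 4: 0x76
0xCC XOR 0x76 = 0xBA

Answer: 0xBA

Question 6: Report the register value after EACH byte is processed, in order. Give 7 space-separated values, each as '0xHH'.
0xE3 0x4B 0xCC 0x2F 0x14 0x1B 0x9B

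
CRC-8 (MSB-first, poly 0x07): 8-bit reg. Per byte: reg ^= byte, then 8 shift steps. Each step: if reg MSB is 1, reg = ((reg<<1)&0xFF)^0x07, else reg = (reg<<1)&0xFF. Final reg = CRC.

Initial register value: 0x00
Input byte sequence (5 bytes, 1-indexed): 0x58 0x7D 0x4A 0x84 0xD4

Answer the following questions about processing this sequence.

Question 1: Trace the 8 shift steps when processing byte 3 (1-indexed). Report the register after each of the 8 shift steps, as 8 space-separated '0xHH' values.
Answer: 0x33 0x66 0xCC 0x9F 0x39 0x72 0xE4 0xCF

Derivation:
After byte 1 (0x58): reg=0x8F
After byte 2 (0x7D): reg=0xD0
Register before byte 3: 0xD0
After XOR with byte 0x4A: 0x9A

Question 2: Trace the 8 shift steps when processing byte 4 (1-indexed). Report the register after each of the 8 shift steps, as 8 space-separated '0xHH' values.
After byte 1 (0x58): reg=0x8F
After byte 2 (0x7D): reg=0xD0
After byte 3 (0x4A): reg=0xCF
Register before byte 4: 0xCF
After XOR with byte 0x84: 0x4B

Answer: 0x96 0x2B 0x56 0xAC 0x5F 0xBE 0x7B 0xF6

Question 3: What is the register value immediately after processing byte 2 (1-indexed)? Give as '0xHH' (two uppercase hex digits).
Answer: 0xD0

Derivation:
After byte 1 (0x58): reg=0x8F
After byte 2 (0x7D): reg=0xD0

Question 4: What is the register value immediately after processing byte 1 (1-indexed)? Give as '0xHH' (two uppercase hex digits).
After byte 1 (0x58): reg=0x8F

Answer: 0x8F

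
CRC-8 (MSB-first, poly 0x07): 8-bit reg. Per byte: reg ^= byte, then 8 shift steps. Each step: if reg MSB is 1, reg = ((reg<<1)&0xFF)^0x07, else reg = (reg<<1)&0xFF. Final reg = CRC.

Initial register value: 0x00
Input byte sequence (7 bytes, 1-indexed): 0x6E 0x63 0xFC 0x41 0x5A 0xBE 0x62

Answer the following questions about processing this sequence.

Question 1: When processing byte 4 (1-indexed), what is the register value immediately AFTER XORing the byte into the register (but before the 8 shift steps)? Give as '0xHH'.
Answer: 0x98

Derivation:
Register before byte 4: 0xD9
Byte 4: 0x41
0xD9 XOR 0x41 = 0x98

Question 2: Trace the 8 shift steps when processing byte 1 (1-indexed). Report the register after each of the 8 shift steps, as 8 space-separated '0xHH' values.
Register before byte 1: 0x00
After XOR with byte 0x6E: 0x6E

Answer: 0xDC 0xBF 0x79 0xF2 0xE3 0xC1 0x85 0x0D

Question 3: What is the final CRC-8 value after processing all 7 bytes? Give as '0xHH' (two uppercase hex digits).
Answer: 0xF5

Derivation:
After byte 1 (0x6E): reg=0x0D
After byte 2 (0x63): reg=0x0D
After byte 3 (0xFC): reg=0xD9
After byte 4 (0x41): reg=0xC1
After byte 5 (0x5A): reg=0xC8
After byte 6 (0xBE): reg=0x45
After byte 7 (0x62): reg=0xF5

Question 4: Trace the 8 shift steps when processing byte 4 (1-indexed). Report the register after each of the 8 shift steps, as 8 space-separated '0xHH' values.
After byte 1 (0x6E): reg=0x0D
After byte 2 (0x63): reg=0x0D
After byte 3 (0xFC): reg=0xD9
Register before byte 4: 0xD9
After XOR with byte 0x41: 0x98

Answer: 0x37 0x6E 0xDC 0xBF 0x79 0xF2 0xE3 0xC1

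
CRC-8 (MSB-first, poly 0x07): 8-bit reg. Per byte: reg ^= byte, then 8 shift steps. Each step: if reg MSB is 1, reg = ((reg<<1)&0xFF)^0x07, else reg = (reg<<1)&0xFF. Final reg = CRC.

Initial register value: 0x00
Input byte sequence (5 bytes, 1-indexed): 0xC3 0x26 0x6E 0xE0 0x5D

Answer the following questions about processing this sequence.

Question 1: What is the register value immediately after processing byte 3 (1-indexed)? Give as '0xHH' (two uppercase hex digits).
After byte 1 (0xC3): reg=0x47
After byte 2 (0x26): reg=0x20
After byte 3 (0x6E): reg=0xED

Answer: 0xED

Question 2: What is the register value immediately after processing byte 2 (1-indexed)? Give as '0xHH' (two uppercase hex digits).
Answer: 0x20

Derivation:
After byte 1 (0xC3): reg=0x47
After byte 2 (0x26): reg=0x20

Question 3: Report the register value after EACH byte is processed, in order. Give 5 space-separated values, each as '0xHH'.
0x47 0x20 0xED 0x23 0x7D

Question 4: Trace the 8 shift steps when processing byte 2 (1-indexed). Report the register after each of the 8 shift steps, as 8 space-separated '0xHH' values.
Answer: 0xC2 0x83 0x01 0x02 0x04 0x08 0x10 0x20

Derivation:
After byte 1 (0xC3): reg=0x47
Register before byte 2: 0x47
After XOR with byte 0x26: 0x61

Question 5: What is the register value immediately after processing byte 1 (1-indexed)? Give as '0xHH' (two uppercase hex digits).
After byte 1 (0xC3): reg=0x47

Answer: 0x47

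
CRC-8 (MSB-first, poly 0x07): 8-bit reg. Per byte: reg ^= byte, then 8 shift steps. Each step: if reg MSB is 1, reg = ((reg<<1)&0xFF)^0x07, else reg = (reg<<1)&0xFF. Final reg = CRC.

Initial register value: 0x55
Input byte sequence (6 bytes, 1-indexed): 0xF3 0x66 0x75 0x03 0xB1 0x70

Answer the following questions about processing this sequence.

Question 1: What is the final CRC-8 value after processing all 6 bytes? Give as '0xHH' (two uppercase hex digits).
After byte 1 (0xF3): reg=0x7B
After byte 2 (0x66): reg=0x53
After byte 3 (0x75): reg=0xF2
After byte 4 (0x03): reg=0xD9
After byte 5 (0xB1): reg=0x1F
After byte 6 (0x70): reg=0x0A

Answer: 0x0A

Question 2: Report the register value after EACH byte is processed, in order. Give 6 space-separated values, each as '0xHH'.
0x7B 0x53 0xF2 0xD9 0x1F 0x0A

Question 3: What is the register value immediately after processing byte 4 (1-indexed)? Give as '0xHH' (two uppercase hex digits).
After byte 1 (0xF3): reg=0x7B
After byte 2 (0x66): reg=0x53
After byte 3 (0x75): reg=0xF2
After byte 4 (0x03): reg=0xD9

Answer: 0xD9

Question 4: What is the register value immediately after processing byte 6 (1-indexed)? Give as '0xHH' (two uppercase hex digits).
After byte 1 (0xF3): reg=0x7B
After byte 2 (0x66): reg=0x53
After byte 3 (0x75): reg=0xF2
After byte 4 (0x03): reg=0xD9
After byte 5 (0xB1): reg=0x1F
After byte 6 (0x70): reg=0x0A

Answer: 0x0A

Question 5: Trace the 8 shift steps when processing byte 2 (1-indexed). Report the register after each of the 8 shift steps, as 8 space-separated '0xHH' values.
Answer: 0x3A 0x74 0xE8 0xD7 0xA9 0x55 0xAA 0x53

Derivation:
After byte 1 (0xF3): reg=0x7B
Register before byte 2: 0x7B
After XOR with byte 0x66: 0x1D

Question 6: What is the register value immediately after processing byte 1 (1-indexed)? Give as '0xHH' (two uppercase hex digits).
After byte 1 (0xF3): reg=0x7B

Answer: 0x7B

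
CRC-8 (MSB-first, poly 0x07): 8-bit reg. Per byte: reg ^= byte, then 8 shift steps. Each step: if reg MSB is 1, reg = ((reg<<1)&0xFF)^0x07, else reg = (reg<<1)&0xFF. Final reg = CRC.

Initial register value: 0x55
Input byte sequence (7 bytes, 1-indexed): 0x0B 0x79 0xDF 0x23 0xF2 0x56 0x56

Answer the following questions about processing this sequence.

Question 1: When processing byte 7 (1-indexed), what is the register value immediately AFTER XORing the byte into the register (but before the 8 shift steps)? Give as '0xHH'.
Answer: 0x98

Derivation:
Register before byte 7: 0xCE
Byte 7: 0x56
0xCE XOR 0x56 = 0x98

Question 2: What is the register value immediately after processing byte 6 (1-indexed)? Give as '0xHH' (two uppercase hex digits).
After byte 1 (0x0B): reg=0x9D
After byte 2 (0x79): reg=0xB2
After byte 3 (0xDF): reg=0x04
After byte 4 (0x23): reg=0xF5
After byte 5 (0xF2): reg=0x15
After byte 6 (0x56): reg=0xCE

Answer: 0xCE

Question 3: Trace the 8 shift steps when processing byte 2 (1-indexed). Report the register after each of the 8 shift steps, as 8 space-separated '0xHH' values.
After byte 1 (0x0B): reg=0x9D
Register before byte 2: 0x9D
After XOR with byte 0x79: 0xE4

Answer: 0xCF 0x99 0x35 0x6A 0xD4 0xAF 0x59 0xB2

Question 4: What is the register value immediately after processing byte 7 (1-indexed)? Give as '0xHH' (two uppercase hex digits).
Answer: 0xC1

Derivation:
After byte 1 (0x0B): reg=0x9D
After byte 2 (0x79): reg=0xB2
After byte 3 (0xDF): reg=0x04
After byte 4 (0x23): reg=0xF5
After byte 5 (0xF2): reg=0x15
After byte 6 (0x56): reg=0xCE
After byte 7 (0x56): reg=0xC1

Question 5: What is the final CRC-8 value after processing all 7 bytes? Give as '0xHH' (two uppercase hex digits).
After byte 1 (0x0B): reg=0x9D
After byte 2 (0x79): reg=0xB2
After byte 3 (0xDF): reg=0x04
After byte 4 (0x23): reg=0xF5
After byte 5 (0xF2): reg=0x15
After byte 6 (0x56): reg=0xCE
After byte 7 (0x56): reg=0xC1

Answer: 0xC1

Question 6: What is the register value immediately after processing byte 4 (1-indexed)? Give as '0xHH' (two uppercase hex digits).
Answer: 0xF5

Derivation:
After byte 1 (0x0B): reg=0x9D
After byte 2 (0x79): reg=0xB2
After byte 3 (0xDF): reg=0x04
After byte 4 (0x23): reg=0xF5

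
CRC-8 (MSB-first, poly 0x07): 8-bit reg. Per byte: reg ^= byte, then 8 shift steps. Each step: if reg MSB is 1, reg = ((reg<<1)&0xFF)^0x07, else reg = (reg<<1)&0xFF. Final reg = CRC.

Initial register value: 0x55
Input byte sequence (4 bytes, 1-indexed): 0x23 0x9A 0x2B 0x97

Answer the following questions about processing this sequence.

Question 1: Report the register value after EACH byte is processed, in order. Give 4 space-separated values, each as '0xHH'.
0x45 0x13 0xA8 0xBD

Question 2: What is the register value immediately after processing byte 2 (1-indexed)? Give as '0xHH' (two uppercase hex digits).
Answer: 0x13

Derivation:
After byte 1 (0x23): reg=0x45
After byte 2 (0x9A): reg=0x13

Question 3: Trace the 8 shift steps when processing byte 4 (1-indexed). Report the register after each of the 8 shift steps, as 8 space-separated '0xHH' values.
Answer: 0x7E 0xFC 0xFF 0xF9 0xF5 0xED 0xDD 0xBD

Derivation:
After byte 1 (0x23): reg=0x45
After byte 2 (0x9A): reg=0x13
After byte 3 (0x2B): reg=0xA8
Register before byte 4: 0xA8
After XOR with byte 0x97: 0x3F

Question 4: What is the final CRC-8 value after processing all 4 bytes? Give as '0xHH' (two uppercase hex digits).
After byte 1 (0x23): reg=0x45
After byte 2 (0x9A): reg=0x13
After byte 3 (0x2B): reg=0xA8
After byte 4 (0x97): reg=0xBD

Answer: 0xBD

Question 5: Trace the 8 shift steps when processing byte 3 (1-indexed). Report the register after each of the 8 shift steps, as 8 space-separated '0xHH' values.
After byte 1 (0x23): reg=0x45
After byte 2 (0x9A): reg=0x13
Register before byte 3: 0x13
After XOR with byte 0x2B: 0x38

Answer: 0x70 0xE0 0xC7 0x89 0x15 0x2A 0x54 0xA8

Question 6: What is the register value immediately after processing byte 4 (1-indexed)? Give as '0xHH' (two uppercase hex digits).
After byte 1 (0x23): reg=0x45
After byte 2 (0x9A): reg=0x13
After byte 3 (0x2B): reg=0xA8
After byte 4 (0x97): reg=0xBD

Answer: 0xBD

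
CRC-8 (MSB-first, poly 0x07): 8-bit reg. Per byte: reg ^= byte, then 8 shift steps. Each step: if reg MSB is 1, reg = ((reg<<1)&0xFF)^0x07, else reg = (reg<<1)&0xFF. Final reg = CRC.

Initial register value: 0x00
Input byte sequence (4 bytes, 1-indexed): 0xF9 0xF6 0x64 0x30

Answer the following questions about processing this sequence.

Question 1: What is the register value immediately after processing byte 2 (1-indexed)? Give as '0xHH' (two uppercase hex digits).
After byte 1 (0xF9): reg=0xE1
After byte 2 (0xF6): reg=0x65

Answer: 0x65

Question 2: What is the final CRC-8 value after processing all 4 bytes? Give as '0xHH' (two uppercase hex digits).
After byte 1 (0xF9): reg=0xE1
After byte 2 (0xF6): reg=0x65
After byte 3 (0x64): reg=0x07
After byte 4 (0x30): reg=0x85

Answer: 0x85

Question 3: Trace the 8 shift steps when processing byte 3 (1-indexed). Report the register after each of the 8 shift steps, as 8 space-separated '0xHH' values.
Answer: 0x02 0x04 0x08 0x10 0x20 0x40 0x80 0x07

Derivation:
After byte 1 (0xF9): reg=0xE1
After byte 2 (0xF6): reg=0x65
Register before byte 3: 0x65
After XOR with byte 0x64: 0x01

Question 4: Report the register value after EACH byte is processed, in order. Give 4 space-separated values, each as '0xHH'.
0xE1 0x65 0x07 0x85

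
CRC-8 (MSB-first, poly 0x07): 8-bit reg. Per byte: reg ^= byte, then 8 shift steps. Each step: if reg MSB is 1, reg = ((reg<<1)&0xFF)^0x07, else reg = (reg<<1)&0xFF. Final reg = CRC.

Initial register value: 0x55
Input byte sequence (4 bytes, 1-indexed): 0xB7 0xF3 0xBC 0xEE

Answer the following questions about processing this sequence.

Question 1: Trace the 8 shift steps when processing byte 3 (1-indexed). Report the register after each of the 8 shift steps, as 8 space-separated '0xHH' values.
After byte 1 (0xB7): reg=0xA0
After byte 2 (0xF3): reg=0xBE
Register before byte 3: 0xBE
After XOR with byte 0xBC: 0x02

Answer: 0x04 0x08 0x10 0x20 0x40 0x80 0x07 0x0E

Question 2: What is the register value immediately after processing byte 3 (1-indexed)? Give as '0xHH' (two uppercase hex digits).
After byte 1 (0xB7): reg=0xA0
After byte 2 (0xF3): reg=0xBE
After byte 3 (0xBC): reg=0x0E

Answer: 0x0E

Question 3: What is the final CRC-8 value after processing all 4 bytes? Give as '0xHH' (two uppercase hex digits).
After byte 1 (0xB7): reg=0xA0
After byte 2 (0xF3): reg=0xBE
After byte 3 (0xBC): reg=0x0E
After byte 4 (0xEE): reg=0xAE

Answer: 0xAE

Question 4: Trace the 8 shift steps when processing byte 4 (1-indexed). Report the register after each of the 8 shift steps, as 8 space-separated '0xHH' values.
After byte 1 (0xB7): reg=0xA0
After byte 2 (0xF3): reg=0xBE
After byte 3 (0xBC): reg=0x0E
Register before byte 4: 0x0E
After XOR with byte 0xEE: 0xE0

Answer: 0xC7 0x89 0x15 0x2A 0x54 0xA8 0x57 0xAE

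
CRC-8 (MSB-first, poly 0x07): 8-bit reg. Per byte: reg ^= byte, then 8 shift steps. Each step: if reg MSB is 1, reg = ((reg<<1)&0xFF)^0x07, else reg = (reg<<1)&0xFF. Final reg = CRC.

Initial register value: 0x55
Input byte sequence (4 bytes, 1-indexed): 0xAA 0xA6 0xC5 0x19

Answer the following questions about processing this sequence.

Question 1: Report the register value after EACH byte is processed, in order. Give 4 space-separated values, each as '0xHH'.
0xF3 0xAC 0x18 0x07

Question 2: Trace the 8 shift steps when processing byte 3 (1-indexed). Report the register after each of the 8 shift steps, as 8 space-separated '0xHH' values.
Answer: 0xD2 0xA3 0x41 0x82 0x03 0x06 0x0C 0x18

Derivation:
After byte 1 (0xAA): reg=0xF3
After byte 2 (0xA6): reg=0xAC
Register before byte 3: 0xAC
After XOR with byte 0xC5: 0x69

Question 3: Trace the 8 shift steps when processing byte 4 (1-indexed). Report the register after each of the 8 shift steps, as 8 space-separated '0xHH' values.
Answer: 0x02 0x04 0x08 0x10 0x20 0x40 0x80 0x07

Derivation:
After byte 1 (0xAA): reg=0xF3
After byte 2 (0xA6): reg=0xAC
After byte 3 (0xC5): reg=0x18
Register before byte 4: 0x18
After XOR with byte 0x19: 0x01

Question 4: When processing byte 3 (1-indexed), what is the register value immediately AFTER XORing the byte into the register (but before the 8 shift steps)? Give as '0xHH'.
Answer: 0x69

Derivation:
Register before byte 3: 0xAC
Byte 3: 0xC5
0xAC XOR 0xC5 = 0x69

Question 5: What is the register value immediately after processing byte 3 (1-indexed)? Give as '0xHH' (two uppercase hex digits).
After byte 1 (0xAA): reg=0xF3
After byte 2 (0xA6): reg=0xAC
After byte 3 (0xC5): reg=0x18

Answer: 0x18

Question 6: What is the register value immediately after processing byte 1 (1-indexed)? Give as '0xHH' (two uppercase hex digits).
After byte 1 (0xAA): reg=0xF3

Answer: 0xF3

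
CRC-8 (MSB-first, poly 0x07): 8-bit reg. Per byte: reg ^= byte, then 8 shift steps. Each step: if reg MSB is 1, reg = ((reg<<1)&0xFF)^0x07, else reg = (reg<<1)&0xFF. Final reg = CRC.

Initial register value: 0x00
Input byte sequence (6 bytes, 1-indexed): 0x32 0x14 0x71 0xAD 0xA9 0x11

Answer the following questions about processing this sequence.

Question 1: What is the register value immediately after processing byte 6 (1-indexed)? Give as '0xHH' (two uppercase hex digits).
After byte 1 (0x32): reg=0x9E
After byte 2 (0x14): reg=0xBF
After byte 3 (0x71): reg=0x64
After byte 4 (0xAD): reg=0x71
After byte 5 (0xA9): reg=0x06
After byte 6 (0x11): reg=0x65

Answer: 0x65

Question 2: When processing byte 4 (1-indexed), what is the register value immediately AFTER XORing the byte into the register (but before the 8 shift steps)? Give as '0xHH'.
Answer: 0xC9

Derivation:
Register before byte 4: 0x64
Byte 4: 0xAD
0x64 XOR 0xAD = 0xC9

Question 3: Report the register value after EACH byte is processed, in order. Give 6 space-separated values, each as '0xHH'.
0x9E 0xBF 0x64 0x71 0x06 0x65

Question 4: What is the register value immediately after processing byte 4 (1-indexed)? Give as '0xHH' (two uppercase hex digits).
Answer: 0x71

Derivation:
After byte 1 (0x32): reg=0x9E
After byte 2 (0x14): reg=0xBF
After byte 3 (0x71): reg=0x64
After byte 4 (0xAD): reg=0x71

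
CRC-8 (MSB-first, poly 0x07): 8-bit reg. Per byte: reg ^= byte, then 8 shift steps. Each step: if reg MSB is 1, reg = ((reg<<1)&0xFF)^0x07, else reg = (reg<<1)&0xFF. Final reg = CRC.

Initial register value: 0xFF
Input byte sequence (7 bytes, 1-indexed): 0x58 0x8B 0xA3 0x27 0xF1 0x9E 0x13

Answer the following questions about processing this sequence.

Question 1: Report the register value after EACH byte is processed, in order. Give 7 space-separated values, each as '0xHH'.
0x7C 0xCB 0x1F 0xA8 0x88 0x62 0x50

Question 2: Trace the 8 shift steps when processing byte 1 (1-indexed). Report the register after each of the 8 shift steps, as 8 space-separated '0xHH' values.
Register before byte 1: 0xFF
After XOR with byte 0x58: 0xA7

Answer: 0x49 0x92 0x23 0x46 0x8C 0x1F 0x3E 0x7C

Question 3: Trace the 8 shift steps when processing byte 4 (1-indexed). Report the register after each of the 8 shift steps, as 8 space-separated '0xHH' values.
Answer: 0x70 0xE0 0xC7 0x89 0x15 0x2A 0x54 0xA8

Derivation:
After byte 1 (0x58): reg=0x7C
After byte 2 (0x8B): reg=0xCB
After byte 3 (0xA3): reg=0x1F
Register before byte 4: 0x1F
After XOR with byte 0x27: 0x38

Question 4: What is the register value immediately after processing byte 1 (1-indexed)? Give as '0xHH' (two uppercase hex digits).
Answer: 0x7C

Derivation:
After byte 1 (0x58): reg=0x7C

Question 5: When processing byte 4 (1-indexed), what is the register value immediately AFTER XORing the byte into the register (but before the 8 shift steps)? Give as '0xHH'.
Answer: 0x38

Derivation:
Register before byte 4: 0x1F
Byte 4: 0x27
0x1F XOR 0x27 = 0x38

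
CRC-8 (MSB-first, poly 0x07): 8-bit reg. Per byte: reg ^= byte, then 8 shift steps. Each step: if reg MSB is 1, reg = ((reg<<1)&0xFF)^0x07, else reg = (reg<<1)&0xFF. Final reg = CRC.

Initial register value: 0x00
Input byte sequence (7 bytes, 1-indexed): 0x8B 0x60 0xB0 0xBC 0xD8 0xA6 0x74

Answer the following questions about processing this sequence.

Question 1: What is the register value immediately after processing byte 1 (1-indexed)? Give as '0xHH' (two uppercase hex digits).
Answer: 0xB8

Derivation:
After byte 1 (0x8B): reg=0xB8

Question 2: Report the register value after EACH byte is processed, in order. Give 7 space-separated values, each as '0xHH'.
0xB8 0x06 0x0B 0x0C 0x22 0x95 0xA9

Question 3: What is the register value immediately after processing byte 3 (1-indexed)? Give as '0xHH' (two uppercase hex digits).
After byte 1 (0x8B): reg=0xB8
After byte 2 (0x60): reg=0x06
After byte 3 (0xB0): reg=0x0B

Answer: 0x0B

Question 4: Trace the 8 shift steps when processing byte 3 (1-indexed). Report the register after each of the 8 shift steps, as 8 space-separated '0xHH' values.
After byte 1 (0x8B): reg=0xB8
After byte 2 (0x60): reg=0x06
Register before byte 3: 0x06
After XOR with byte 0xB0: 0xB6

Answer: 0x6B 0xD6 0xAB 0x51 0xA2 0x43 0x86 0x0B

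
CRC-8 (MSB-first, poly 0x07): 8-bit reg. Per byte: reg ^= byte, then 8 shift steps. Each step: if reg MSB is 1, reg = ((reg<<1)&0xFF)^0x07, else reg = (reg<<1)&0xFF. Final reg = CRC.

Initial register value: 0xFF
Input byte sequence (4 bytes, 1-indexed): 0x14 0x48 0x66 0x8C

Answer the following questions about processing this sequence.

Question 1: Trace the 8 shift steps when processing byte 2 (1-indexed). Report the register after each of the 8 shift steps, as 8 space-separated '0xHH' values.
Answer: 0xA9 0x55 0xAA 0x53 0xA6 0x4B 0x96 0x2B

Derivation:
After byte 1 (0x14): reg=0x9F
Register before byte 2: 0x9F
After XOR with byte 0x48: 0xD7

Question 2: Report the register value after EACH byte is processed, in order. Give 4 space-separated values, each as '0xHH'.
0x9F 0x2B 0xE4 0x1F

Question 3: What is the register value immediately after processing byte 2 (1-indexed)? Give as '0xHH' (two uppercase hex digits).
Answer: 0x2B

Derivation:
After byte 1 (0x14): reg=0x9F
After byte 2 (0x48): reg=0x2B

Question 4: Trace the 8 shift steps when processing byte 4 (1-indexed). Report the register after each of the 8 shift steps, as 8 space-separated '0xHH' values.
Answer: 0xD0 0xA7 0x49 0x92 0x23 0x46 0x8C 0x1F

Derivation:
After byte 1 (0x14): reg=0x9F
After byte 2 (0x48): reg=0x2B
After byte 3 (0x66): reg=0xE4
Register before byte 4: 0xE4
After XOR with byte 0x8C: 0x68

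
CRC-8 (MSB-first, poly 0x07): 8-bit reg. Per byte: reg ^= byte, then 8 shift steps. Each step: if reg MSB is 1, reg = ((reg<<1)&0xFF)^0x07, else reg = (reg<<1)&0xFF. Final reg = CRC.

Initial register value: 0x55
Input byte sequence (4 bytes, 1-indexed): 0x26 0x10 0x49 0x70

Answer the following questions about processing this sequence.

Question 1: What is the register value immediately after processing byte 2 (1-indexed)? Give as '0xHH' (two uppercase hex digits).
After byte 1 (0x26): reg=0x5E
After byte 2 (0x10): reg=0xED

Answer: 0xED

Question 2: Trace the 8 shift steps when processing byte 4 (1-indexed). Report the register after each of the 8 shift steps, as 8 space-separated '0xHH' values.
Answer: 0x0A 0x14 0x28 0x50 0xA0 0x47 0x8E 0x1B

Derivation:
After byte 1 (0x26): reg=0x5E
After byte 2 (0x10): reg=0xED
After byte 3 (0x49): reg=0x75
Register before byte 4: 0x75
After XOR with byte 0x70: 0x05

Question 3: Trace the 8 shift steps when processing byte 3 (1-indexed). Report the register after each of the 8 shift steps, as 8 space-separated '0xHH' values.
After byte 1 (0x26): reg=0x5E
After byte 2 (0x10): reg=0xED
Register before byte 3: 0xED
After XOR with byte 0x49: 0xA4

Answer: 0x4F 0x9E 0x3B 0x76 0xEC 0xDF 0xB9 0x75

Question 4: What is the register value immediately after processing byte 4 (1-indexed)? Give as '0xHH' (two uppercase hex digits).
Answer: 0x1B

Derivation:
After byte 1 (0x26): reg=0x5E
After byte 2 (0x10): reg=0xED
After byte 3 (0x49): reg=0x75
After byte 4 (0x70): reg=0x1B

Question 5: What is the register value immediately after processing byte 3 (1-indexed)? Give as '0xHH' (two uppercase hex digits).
Answer: 0x75

Derivation:
After byte 1 (0x26): reg=0x5E
After byte 2 (0x10): reg=0xED
After byte 3 (0x49): reg=0x75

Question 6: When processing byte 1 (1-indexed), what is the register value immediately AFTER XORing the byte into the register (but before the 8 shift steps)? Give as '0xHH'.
Register before byte 1: 0x55
Byte 1: 0x26
0x55 XOR 0x26 = 0x73

Answer: 0x73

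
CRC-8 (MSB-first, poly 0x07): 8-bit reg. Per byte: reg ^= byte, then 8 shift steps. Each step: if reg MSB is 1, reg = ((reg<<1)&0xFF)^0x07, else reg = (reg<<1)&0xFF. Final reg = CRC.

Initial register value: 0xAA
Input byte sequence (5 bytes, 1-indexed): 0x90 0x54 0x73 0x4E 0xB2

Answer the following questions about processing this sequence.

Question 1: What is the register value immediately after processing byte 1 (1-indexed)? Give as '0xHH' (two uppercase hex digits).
After byte 1 (0x90): reg=0xA6

Answer: 0xA6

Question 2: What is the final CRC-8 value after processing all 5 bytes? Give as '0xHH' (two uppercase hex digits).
After byte 1 (0x90): reg=0xA6
After byte 2 (0x54): reg=0xD0
After byte 3 (0x73): reg=0x60
After byte 4 (0x4E): reg=0xCA
After byte 5 (0xB2): reg=0x6F

Answer: 0x6F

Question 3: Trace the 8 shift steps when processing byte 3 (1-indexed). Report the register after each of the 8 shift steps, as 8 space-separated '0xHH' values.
Answer: 0x41 0x82 0x03 0x06 0x0C 0x18 0x30 0x60

Derivation:
After byte 1 (0x90): reg=0xA6
After byte 2 (0x54): reg=0xD0
Register before byte 3: 0xD0
After XOR with byte 0x73: 0xA3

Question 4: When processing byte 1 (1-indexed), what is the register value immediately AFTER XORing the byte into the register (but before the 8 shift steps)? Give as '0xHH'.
Register before byte 1: 0xAA
Byte 1: 0x90
0xAA XOR 0x90 = 0x3A

Answer: 0x3A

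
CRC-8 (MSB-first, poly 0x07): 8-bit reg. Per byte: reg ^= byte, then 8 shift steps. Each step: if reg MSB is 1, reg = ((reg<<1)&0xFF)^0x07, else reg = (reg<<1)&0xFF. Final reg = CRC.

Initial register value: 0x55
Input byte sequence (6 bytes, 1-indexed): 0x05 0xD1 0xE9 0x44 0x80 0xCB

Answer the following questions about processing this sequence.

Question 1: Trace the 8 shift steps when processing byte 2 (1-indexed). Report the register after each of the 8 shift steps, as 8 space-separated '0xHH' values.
After byte 1 (0x05): reg=0xB7
Register before byte 2: 0xB7
After XOR with byte 0xD1: 0x66

Answer: 0xCC 0x9F 0x39 0x72 0xE4 0xCF 0x99 0x35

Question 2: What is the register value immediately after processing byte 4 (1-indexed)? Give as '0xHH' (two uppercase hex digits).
Answer: 0x9D

Derivation:
After byte 1 (0x05): reg=0xB7
After byte 2 (0xD1): reg=0x35
After byte 3 (0xE9): reg=0x1A
After byte 4 (0x44): reg=0x9D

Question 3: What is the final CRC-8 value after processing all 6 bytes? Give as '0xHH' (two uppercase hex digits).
After byte 1 (0x05): reg=0xB7
After byte 2 (0xD1): reg=0x35
After byte 3 (0xE9): reg=0x1A
After byte 4 (0x44): reg=0x9D
After byte 5 (0x80): reg=0x53
After byte 6 (0xCB): reg=0xC1

Answer: 0xC1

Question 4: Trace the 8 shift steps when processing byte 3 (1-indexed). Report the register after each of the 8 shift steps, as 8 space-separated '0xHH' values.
Answer: 0xBF 0x79 0xF2 0xE3 0xC1 0x85 0x0D 0x1A

Derivation:
After byte 1 (0x05): reg=0xB7
After byte 2 (0xD1): reg=0x35
Register before byte 3: 0x35
After XOR with byte 0xE9: 0xDC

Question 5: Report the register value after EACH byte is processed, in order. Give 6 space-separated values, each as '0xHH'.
0xB7 0x35 0x1A 0x9D 0x53 0xC1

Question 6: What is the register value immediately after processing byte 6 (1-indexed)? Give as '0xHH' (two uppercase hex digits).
Answer: 0xC1

Derivation:
After byte 1 (0x05): reg=0xB7
After byte 2 (0xD1): reg=0x35
After byte 3 (0xE9): reg=0x1A
After byte 4 (0x44): reg=0x9D
After byte 5 (0x80): reg=0x53
After byte 6 (0xCB): reg=0xC1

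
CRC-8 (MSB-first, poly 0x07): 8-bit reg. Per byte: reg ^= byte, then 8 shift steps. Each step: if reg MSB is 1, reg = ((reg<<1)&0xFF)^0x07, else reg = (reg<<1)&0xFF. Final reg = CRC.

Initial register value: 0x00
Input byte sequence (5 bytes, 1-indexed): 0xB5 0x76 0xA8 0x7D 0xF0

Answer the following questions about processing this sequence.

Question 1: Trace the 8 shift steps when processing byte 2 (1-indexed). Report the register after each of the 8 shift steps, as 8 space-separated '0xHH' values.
After byte 1 (0xB5): reg=0x02
Register before byte 2: 0x02
After XOR with byte 0x76: 0x74

Answer: 0xE8 0xD7 0xA9 0x55 0xAA 0x53 0xA6 0x4B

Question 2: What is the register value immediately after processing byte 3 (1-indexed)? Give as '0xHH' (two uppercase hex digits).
Answer: 0xA7

Derivation:
After byte 1 (0xB5): reg=0x02
After byte 2 (0x76): reg=0x4B
After byte 3 (0xA8): reg=0xA7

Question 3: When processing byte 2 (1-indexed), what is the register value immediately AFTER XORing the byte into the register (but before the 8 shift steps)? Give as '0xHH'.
Answer: 0x74

Derivation:
Register before byte 2: 0x02
Byte 2: 0x76
0x02 XOR 0x76 = 0x74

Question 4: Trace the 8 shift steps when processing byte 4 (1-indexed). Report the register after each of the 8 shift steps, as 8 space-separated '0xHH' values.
After byte 1 (0xB5): reg=0x02
After byte 2 (0x76): reg=0x4B
After byte 3 (0xA8): reg=0xA7
Register before byte 4: 0xA7
After XOR with byte 0x7D: 0xDA

Answer: 0xB3 0x61 0xC2 0x83 0x01 0x02 0x04 0x08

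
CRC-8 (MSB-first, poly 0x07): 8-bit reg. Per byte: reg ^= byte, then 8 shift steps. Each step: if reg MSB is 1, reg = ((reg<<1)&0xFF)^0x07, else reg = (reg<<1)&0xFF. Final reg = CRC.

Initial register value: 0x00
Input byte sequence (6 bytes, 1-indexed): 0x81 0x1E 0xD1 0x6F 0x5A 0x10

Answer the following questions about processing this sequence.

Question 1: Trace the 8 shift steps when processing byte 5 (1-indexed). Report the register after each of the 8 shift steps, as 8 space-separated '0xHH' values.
After byte 1 (0x81): reg=0x8E
After byte 2 (0x1E): reg=0xF9
After byte 3 (0xD1): reg=0xD8
After byte 4 (0x6F): reg=0x0C
Register before byte 5: 0x0C
After XOR with byte 0x5A: 0x56

Answer: 0xAC 0x5F 0xBE 0x7B 0xF6 0xEB 0xD1 0xA5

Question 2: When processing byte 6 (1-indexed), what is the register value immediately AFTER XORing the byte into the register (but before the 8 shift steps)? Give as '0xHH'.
Answer: 0xB5

Derivation:
Register before byte 6: 0xA5
Byte 6: 0x10
0xA5 XOR 0x10 = 0xB5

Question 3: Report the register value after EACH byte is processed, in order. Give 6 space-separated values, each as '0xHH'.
0x8E 0xF9 0xD8 0x0C 0xA5 0x02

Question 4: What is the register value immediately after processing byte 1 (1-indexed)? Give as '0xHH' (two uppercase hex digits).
Answer: 0x8E

Derivation:
After byte 1 (0x81): reg=0x8E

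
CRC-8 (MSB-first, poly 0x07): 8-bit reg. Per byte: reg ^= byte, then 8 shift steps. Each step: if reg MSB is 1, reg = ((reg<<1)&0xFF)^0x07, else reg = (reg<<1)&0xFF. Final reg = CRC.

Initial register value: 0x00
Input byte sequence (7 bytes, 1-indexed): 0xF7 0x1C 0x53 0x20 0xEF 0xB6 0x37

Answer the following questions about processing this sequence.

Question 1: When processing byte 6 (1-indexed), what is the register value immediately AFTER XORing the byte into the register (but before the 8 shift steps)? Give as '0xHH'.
Register before byte 6: 0x1B
Byte 6: 0xB6
0x1B XOR 0xB6 = 0xAD

Answer: 0xAD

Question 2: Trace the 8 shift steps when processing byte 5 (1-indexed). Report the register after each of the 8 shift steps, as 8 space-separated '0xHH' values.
Answer: 0x0A 0x14 0x28 0x50 0xA0 0x47 0x8E 0x1B

Derivation:
After byte 1 (0xF7): reg=0xCB
After byte 2 (0x1C): reg=0x2B
After byte 3 (0x53): reg=0x6F
After byte 4 (0x20): reg=0xEA
Register before byte 5: 0xEA
After XOR with byte 0xEF: 0x05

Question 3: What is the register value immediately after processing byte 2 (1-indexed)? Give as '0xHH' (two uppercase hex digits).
After byte 1 (0xF7): reg=0xCB
After byte 2 (0x1C): reg=0x2B

Answer: 0x2B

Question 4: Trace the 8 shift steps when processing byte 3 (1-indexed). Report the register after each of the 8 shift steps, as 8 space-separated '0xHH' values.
Answer: 0xF0 0xE7 0xC9 0x95 0x2D 0x5A 0xB4 0x6F

Derivation:
After byte 1 (0xF7): reg=0xCB
After byte 2 (0x1C): reg=0x2B
Register before byte 3: 0x2B
After XOR with byte 0x53: 0x78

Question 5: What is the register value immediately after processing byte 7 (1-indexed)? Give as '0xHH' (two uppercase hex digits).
After byte 1 (0xF7): reg=0xCB
After byte 2 (0x1C): reg=0x2B
After byte 3 (0x53): reg=0x6F
After byte 4 (0x20): reg=0xEA
After byte 5 (0xEF): reg=0x1B
After byte 6 (0xB6): reg=0x4A
After byte 7 (0x37): reg=0x74

Answer: 0x74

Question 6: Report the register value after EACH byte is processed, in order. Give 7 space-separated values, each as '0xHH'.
0xCB 0x2B 0x6F 0xEA 0x1B 0x4A 0x74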